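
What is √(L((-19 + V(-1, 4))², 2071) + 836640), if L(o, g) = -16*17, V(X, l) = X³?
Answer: 4*√52273 ≈ 914.53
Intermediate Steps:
L(o, g) = -272
√(L((-19 + V(-1, 4))², 2071) + 836640) = √(-272 + 836640) = √836368 = 4*√52273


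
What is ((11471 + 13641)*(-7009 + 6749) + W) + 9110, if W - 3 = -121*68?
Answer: -6528235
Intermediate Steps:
W = -8225 (W = 3 - 121*68 = 3 - 8228 = -8225)
((11471 + 13641)*(-7009 + 6749) + W) + 9110 = ((11471 + 13641)*(-7009 + 6749) - 8225) + 9110 = (25112*(-260) - 8225) + 9110 = (-6529120 - 8225) + 9110 = -6537345 + 9110 = -6528235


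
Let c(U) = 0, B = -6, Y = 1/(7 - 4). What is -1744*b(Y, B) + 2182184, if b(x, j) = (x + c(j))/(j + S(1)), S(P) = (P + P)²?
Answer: 6547424/3 ≈ 2.1825e+6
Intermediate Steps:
Y = ⅓ (Y = 1/3 = ⅓ ≈ 0.33333)
S(P) = 4*P² (S(P) = (2*P)² = 4*P²)
b(x, j) = x/(4 + j) (b(x, j) = (x + 0)/(j + 4*1²) = x/(j + 4*1) = x/(j + 4) = x/(4 + j))
-1744*b(Y, B) + 2182184 = -1744/(3*(4 - 6)) + 2182184 = -1744/(3*(-2)) + 2182184 = -1744*(-1)/(3*2) + 2182184 = -1744*(-⅙) + 2182184 = 872/3 + 2182184 = 6547424/3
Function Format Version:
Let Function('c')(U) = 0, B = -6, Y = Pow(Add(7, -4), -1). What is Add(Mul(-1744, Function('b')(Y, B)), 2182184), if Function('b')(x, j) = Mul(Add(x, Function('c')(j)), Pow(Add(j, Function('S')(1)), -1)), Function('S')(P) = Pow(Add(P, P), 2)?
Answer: Rational(6547424, 3) ≈ 2.1825e+6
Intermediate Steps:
Y = Rational(1, 3) (Y = Pow(3, -1) = Rational(1, 3) ≈ 0.33333)
Function('S')(P) = Mul(4, Pow(P, 2)) (Function('S')(P) = Pow(Mul(2, P), 2) = Mul(4, Pow(P, 2)))
Function('b')(x, j) = Mul(x, Pow(Add(4, j), -1)) (Function('b')(x, j) = Mul(Add(x, 0), Pow(Add(j, Mul(4, Pow(1, 2))), -1)) = Mul(x, Pow(Add(j, Mul(4, 1)), -1)) = Mul(x, Pow(Add(j, 4), -1)) = Mul(x, Pow(Add(4, j), -1)))
Add(Mul(-1744, Function('b')(Y, B)), 2182184) = Add(Mul(-1744, Mul(Rational(1, 3), Pow(Add(4, -6), -1))), 2182184) = Add(Mul(-1744, Mul(Rational(1, 3), Pow(-2, -1))), 2182184) = Add(Mul(-1744, Mul(Rational(1, 3), Rational(-1, 2))), 2182184) = Add(Mul(-1744, Rational(-1, 6)), 2182184) = Add(Rational(872, 3), 2182184) = Rational(6547424, 3)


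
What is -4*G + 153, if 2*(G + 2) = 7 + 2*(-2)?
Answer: 155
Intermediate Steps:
G = -½ (G = -2 + (7 + 2*(-2))/2 = -2 + (7 - 4)/2 = -2 + (½)*3 = -2 + 3/2 = -½ ≈ -0.50000)
-4*G + 153 = -4*(-½) + 153 = 2 + 153 = 155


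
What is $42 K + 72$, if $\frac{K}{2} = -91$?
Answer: $-7572$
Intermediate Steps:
$K = -182$ ($K = 2 \left(-91\right) = -182$)
$42 K + 72 = 42 \left(-182\right) + 72 = -7644 + 72 = -7572$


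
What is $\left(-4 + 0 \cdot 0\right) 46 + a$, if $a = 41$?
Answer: $-143$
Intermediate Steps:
$\left(-4 + 0 \cdot 0\right) 46 + a = \left(-4 + 0 \cdot 0\right) 46 + 41 = \left(-4 + 0\right) 46 + 41 = \left(-4\right) 46 + 41 = -184 + 41 = -143$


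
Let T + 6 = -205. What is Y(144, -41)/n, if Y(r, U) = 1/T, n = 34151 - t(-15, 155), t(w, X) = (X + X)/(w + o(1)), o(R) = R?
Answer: -7/50473732 ≈ -1.3869e-7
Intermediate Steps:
T = -211 (T = -6 - 205 = -211)
t(w, X) = 2*X/(1 + w) (t(w, X) = (X + X)/(w + 1) = (2*X)/(1 + w) = 2*X/(1 + w))
n = 239212/7 (n = 34151 - 2*155/(1 - 15) = 34151 - 2*155/(-14) = 34151 - 2*155*(-1)/14 = 34151 - 1*(-155/7) = 34151 + 155/7 = 239212/7 ≈ 34173.)
Y(r, U) = -1/211 (Y(r, U) = 1/(-211) = -1/211)
Y(144, -41)/n = -1/(211*239212/7) = -1/211*7/239212 = -7/50473732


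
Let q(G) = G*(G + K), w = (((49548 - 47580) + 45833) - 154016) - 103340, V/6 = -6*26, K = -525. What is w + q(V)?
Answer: 1157941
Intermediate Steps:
V = -936 (V = 6*(-6*26) = 6*(-156) = -936)
w = -209555 (w = ((1968 + 45833) - 154016) - 103340 = (47801 - 154016) - 103340 = -106215 - 103340 = -209555)
q(G) = G*(-525 + G) (q(G) = G*(G - 525) = G*(-525 + G))
w + q(V) = -209555 - 936*(-525 - 936) = -209555 - 936*(-1461) = -209555 + 1367496 = 1157941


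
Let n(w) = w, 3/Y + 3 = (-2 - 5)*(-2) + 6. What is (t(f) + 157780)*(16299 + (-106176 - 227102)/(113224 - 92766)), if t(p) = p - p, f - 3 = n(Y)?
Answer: 26279179172960/10229 ≈ 2.5691e+9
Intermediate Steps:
Y = 3/17 (Y = 3/(-3 + ((-2 - 5)*(-2) + 6)) = 3/(-3 + (-7*(-2) + 6)) = 3/(-3 + (14 + 6)) = 3/(-3 + 20) = 3/17 ≈ 0.17647)
f = 54/17 (f = 3 + 3/17 = 54/17 ≈ 3.1765)
t(p) = 0
(t(f) + 157780)*(16299 + (-106176 - 227102)/(113224 - 92766)) = (0 + 157780)*(16299 + (-106176 - 227102)/(113224 - 92766)) = 157780*(16299 - 333278/20458) = 157780*(16299 - 333278*1/20458) = 157780*(16299 - 166639/10229) = 157780*(166555832/10229) = 26279179172960/10229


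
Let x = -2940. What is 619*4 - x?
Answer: 5416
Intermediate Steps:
619*4 - x = 619*4 - 1*(-2940) = 2476 + 2940 = 5416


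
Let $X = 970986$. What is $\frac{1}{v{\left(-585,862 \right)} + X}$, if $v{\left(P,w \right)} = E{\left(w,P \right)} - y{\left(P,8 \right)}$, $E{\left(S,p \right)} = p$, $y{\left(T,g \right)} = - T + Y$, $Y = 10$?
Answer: $\frac{1}{969806} \approx 1.0311 \cdot 10^{-6}$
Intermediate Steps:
$y{\left(T,g \right)} = 10 - T$ ($y{\left(T,g \right)} = - T + 10 = 10 - T$)
$v{\left(P,w \right)} = -10 + 2 P$ ($v{\left(P,w \right)} = P - \left(10 - P\right) = P + \left(-10 + P\right) = -10 + 2 P$)
$\frac{1}{v{\left(-585,862 \right)} + X} = \frac{1}{\left(-10 + 2 \left(-585\right)\right) + 970986} = \frac{1}{\left(-10 - 1170\right) + 970986} = \frac{1}{-1180 + 970986} = \frac{1}{969806}$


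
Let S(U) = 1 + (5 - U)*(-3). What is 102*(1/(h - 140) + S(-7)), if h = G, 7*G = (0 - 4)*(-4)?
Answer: -1721097/482 ≈ -3570.7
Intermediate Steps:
G = 16/7 (G = ((0 - 4)*(-4))/7 = (-4*(-4))/7 = (1/7)*16 = 16/7 ≈ 2.2857)
S(U) = -14 + 3*U (S(U) = 1 + (-15 + 3*U) = -14 + 3*U)
h = 16/7 ≈ 2.2857
102*(1/(h - 140) + S(-7)) = 102*(1/(16/7 - 140) + (-14 + 3*(-7))) = 102*(1/(-964/7) + (-14 - 21)) = 102*(-7/964 - 35) = 102*(-33747/964) = -1721097/482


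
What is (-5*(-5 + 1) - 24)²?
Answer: 16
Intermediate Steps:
(-5*(-5 + 1) - 24)² = (-5*(-4) - 24)² = (20 - 24)² = (-4)² = 16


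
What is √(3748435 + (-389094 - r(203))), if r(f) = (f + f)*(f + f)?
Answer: 3*√354945 ≈ 1787.3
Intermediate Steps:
r(f) = 4*f² (r(f) = (2*f)*(2*f) = 4*f²)
√(3748435 + (-389094 - r(203))) = √(3748435 + (-389094 - 4*203²)) = √(3748435 + (-389094 - 4*41209)) = √(3748435 + (-389094 - 1*164836)) = √(3748435 + (-389094 - 164836)) = √(3748435 - 553930) = √3194505 = 3*√354945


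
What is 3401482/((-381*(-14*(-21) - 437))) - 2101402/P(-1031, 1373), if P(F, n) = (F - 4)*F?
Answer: 1171726578268/19379330685 ≈ 60.463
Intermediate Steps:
P(F, n) = F*(-4 + F) (P(F, n) = (-4 + F)*F = F*(-4 + F))
3401482/((-381*(-14*(-21) - 437))) - 2101402/P(-1031, 1373) = 3401482/((-381*(-14*(-21) - 437))) - 2101402*(-1/(1031*(-4 - 1031))) = 3401482/((-381*(294 - 437))) - 2101402/((-1031*(-1035))) = 3401482/((-381*(-143))) - 2101402/1067085 = 3401482/54483 - 2101402*1/1067085 = 3401482*(1/54483) - 2101402/1067085 = 3401482/54483 - 2101402/1067085 = 1171726578268/19379330685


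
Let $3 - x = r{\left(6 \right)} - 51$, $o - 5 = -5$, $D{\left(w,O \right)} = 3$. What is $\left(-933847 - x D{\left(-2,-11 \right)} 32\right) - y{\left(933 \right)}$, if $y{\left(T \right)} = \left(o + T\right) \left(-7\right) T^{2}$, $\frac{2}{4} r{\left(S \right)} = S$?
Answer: $5684225780$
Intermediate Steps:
$o = 0$ ($o = 5 - 5 = 0$)
$r{\left(S \right)} = 2 S$
$y{\left(T \right)} = - 7 T^{3}$ ($y{\left(T \right)} = \left(0 + T\right) \left(-7\right) T^{2} = T \left(-7\right) T^{2} = - 7 T T^{2} = - 7 T^{3}$)
$x = 42$ ($x = 3 - \left(2 \cdot 6 - 51\right) = 3 - \left(12 - 51\right) = 3 - -39 = 3 + 39 = 42$)
$\left(-933847 - x D{\left(-2,-11 \right)} 32\right) - y{\left(933 \right)} = \left(-933847 - 42 \cdot 3 \cdot 32\right) - - 7 \cdot 933^{3} = \left(-933847 - 126 \cdot 32\right) - \left(-7\right) 812166237 = \left(-933847 - 4032\right) - -5685163659 = \left(-933847 - 4032\right) + 5685163659 = -937879 + 5685163659 = 5684225780$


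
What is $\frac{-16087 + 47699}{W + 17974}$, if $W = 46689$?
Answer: $\frac{31612}{64663} \approx 0.48887$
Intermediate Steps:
$\frac{-16087 + 47699}{W + 17974} = \frac{-16087 + 47699}{46689 + 17974} = \frac{31612}{64663}$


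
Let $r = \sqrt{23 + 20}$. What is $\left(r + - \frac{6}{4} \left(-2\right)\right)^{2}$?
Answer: $\left(3 + \sqrt{43}\right)^{2} \approx 91.345$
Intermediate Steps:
$r = \sqrt{43} \approx 6.5574$
$\left(r + - \frac{6}{4} \left(-2\right)\right)^{2} = \left(\sqrt{43} + - \frac{6}{4} \left(-2\right)\right)^{2} = \left(\sqrt{43} + \left(-6\right) \frac{1}{4} \left(-2\right)\right)^{2} = \left(\sqrt{43} - -3\right)^{2} = \left(\sqrt{43} + 3\right)^{2} = \left(3 + \sqrt{43}\right)^{2}$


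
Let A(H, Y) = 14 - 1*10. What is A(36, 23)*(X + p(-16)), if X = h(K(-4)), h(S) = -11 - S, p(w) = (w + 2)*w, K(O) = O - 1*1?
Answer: 872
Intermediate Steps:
A(H, Y) = 4 (A(H, Y) = 14 - 10 = 4)
K(O) = -1 + O (K(O) = O - 1 = -1 + O)
p(w) = w*(2 + w) (p(w) = (2 + w)*w = w*(2 + w))
X = -6 (X = -11 - (-1 - 4) = -11 - 1*(-5) = -11 + 5 = -6)
A(36, 23)*(X + p(-16)) = 4*(-6 - 16*(2 - 16)) = 4*(-6 - 16*(-14)) = 4*(-6 + 224) = 4*218 = 872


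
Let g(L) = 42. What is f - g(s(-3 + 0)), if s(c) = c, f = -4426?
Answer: -4468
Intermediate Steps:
f - g(s(-3 + 0)) = -4426 - 1*42 = -4426 - 42 = -4468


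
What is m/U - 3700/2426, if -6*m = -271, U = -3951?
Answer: -44184823/28755378 ≈ -1.5366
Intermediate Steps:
m = 271/6 (m = -⅙*(-271) = 271/6 ≈ 45.167)
m/U - 3700/2426 = (271/6)/(-3951) - 3700/2426 = (271/6)*(-1/3951) - 3700*1/2426 = -271/23706 - 1850/1213 = -44184823/28755378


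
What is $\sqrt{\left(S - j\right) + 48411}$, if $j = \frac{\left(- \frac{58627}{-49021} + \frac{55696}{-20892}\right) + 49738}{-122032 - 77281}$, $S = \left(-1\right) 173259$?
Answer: $\frac{i \sqrt{325129486448679503649231135851259}}{51031439398779} \approx 353.34 i$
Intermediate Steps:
$S = -173259$
$j = - \frac{12734376179471}{51031439398779}$ ($j = \frac{\left(\left(-58627\right) \left(- \frac{1}{49021}\right) + 55696 \left(- \frac{1}{20892}\right)\right) + 49738}{-199313} = \left(\left(\frac{58627}{49021} - \frac{13924}{5223}\right) + 49738\right) \left(- \frac{1}{199313}\right) = \left(- \frac{376359583}{256036683} + 49738\right) \left(- \frac{1}{199313}\right) = \frac{12734376179471}{256036683} \left(- \frac{1}{199313}\right) = - \frac{12734376179471}{51031439398779} \approx -0.24954$)
$\sqrt{\left(S - j\right) + 48411} = \sqrt{\left(-173259 - - \frac{12734376179471}{51031439398779}\right) + 48411} = \sqrt{\left(-173259 + \frac{12734376179471}{51031439398779}\right) + 48411} = \sqrt{- \frac{8841643424416871290}{51031439398779} + 48411} = \sqrt{- \frac{6371160411682581121}{51031439398779}} = \frac{i \sqrt{325129486448679503649231135851259}}{51031439398779}$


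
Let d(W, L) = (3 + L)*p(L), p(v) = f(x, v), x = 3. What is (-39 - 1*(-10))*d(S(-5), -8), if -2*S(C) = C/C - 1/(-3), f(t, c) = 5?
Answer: 725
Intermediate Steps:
p(v) = 5
S(C) = -2/3 (S(C) = -(C/C - 1/(-3))/2 = -(1 - 1*(-1/3))/2 = -(1 + 1/3)/2 = -1/2*4/3 = -2/3)
d(W, L) = 15 + 5*L (d(W, L) = (3 + L)*5 = 15 + 5*L)
(-39 - 1*(-10))*d(S(-5), -8) = (-39 - 1*(-10))*(15 + 5*(-8)) = (-39 + 10)*(15 - 40) = -29*(-25) = 725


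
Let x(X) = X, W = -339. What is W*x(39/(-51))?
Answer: 4407/17 ≈ 259.24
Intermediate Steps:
W*x(39/(-51)) = -13221/(-51) = -13221*(-1)/51 = -339*(-13/17) = 4407/17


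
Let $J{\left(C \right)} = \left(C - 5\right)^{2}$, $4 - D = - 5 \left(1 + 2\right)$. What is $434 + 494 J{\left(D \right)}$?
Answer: $97258$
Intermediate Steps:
$D = 19$ ($D = 4 - - 5 \left(1 + 2\right) = 4 - \left(-5\right) 3 = 4 - -15 = 4 + 15 = 19$)
$J{\left(C \right)} = \left(-5 + C\right)^{2}$
$434 + 494 J{\left(D \right)} = 434 + 494 \left(-5 + 19\right)^{2} = 434 + 494 \cdot 14^{2} = 434 + 494 \cdot 196 = 434 + 96824 = 97258$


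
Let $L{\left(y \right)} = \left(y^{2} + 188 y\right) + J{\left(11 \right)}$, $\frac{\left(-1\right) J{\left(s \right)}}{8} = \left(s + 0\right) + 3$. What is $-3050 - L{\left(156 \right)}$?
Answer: $-56602$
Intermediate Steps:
$J{\left(s \right)} = -24 - 8 s$ ($J{\left(s \right)} = - 8 \left(\left(s + 0\right) + 3\right) = - 8 \left(s + 3\right) = - 8 \left(3 + s\right) = -24 - 8 s$)
$L{\left(y \right)} = -112 + y^{2} + 188 y$ ($L{\left(y \right)} = \left(y^{2} + 188 y\right) - 112 = -112 + y^{2} + 188 y$)
$-3050 - L{\left(156 \right)} = -3050 - \left(-112 + 156^{2} + 188 \cdot 156\right) = -3050 - \left(-112 + 24336 + 29328\right) = -3050 - 53552 = -56602$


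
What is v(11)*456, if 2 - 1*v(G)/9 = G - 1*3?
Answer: -24624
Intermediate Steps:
v(G) = 45 - 9*G (v(G) = 18 - 9*(G - 1*3) = 18 - 9*(G - 3) = 18 - 9*(-3 + G) = 18 + (27 - 9*G) = 45 - 9*G)
v(11)*456 = (45 - 9*11)*456 = (45 - 99)*456 = -54*456 = -24624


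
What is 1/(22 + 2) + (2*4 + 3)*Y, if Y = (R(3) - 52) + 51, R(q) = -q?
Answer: -1055/24 ≈ -43.958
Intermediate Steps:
Y = -4 (Y = (-1*3 - 52) + 51 = (-3 - 52) + 51 = -55 + 51 = -4)
1/(22 + 2) + (2*4 + 3)*Y = 1/(22 + 2) + (2*4 + 3)*(-4) = 1/24 + (8 + 3)*(-4) = 1/24 + 11*(-4) = 1/24 - 44 = -1055/24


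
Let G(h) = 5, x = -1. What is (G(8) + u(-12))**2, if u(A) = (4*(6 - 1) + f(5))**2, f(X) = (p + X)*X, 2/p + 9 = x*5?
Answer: 9282359025/2401 ≈ 3.8660e+6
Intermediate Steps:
p = -1/7 (p = 2/(-9 - 1*5) = 2/(-9 - 5) = 2/(-14) = 2*(-1/14) = -1/7 ≈ -0.14286)
f(X) = X*(-1/7 + X) (f(X) = (-1/7 + X)*X = X*(-1/7 + X))
u(A) = 96100/49 (u(A) = (4*(6 - 1) + 5*(-1/7 + 5))**2 = (4*5 + 5*(34/7))**2 = (20 + 170/7)**2 = (310/7)**2 = 96100/49)
(G(8) + u(-12))**2 = (5 + 96100/49)**2 = (96345/49)**2 = 9282359025/2401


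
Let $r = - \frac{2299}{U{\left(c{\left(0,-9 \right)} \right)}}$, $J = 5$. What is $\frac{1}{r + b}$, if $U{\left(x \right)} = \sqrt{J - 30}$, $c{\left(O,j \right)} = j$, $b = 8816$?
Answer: $\frac{11600}{102543779} - \frac{605 i}{102543779} \approx 0.00011312 - 5.8999 \cdot 10^{-6} i$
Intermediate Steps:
$U{\left(x \right)} = 5 i$ ($U{\left(x \right)} = \sqrt{5 - 30} = \sqrt{-25} = 5 i$)
$r = \frac{2299 i}{5}$ ($r = - \frac{2299}{5 i} = - 2299 \left(- \frac{i}{5}\right) = \frac{2299 i}{5} \approx 459.8 i$)
$\frac{1}{r + b} = \frac{1}{\frac{2299 i}{5} + 8816} = \frac{1}{8816 + \frac{2299 i}{5}} = \frac{25 \left(8816 - \frac{2299 i}{5}\right)}{1948331801}$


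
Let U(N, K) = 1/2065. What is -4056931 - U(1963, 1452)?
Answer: -8377562516/2065 ≈ -4.0569e+6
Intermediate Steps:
U(N, K) = 1/2065
-4056931 - U(1963, 1452) = -4056931 - 1*1/2065 = -4056931 - 1/2065 = -8377562516/2065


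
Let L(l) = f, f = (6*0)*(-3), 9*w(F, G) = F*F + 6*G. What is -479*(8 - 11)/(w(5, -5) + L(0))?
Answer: -12933/5 ≈ -2586.6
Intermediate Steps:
w(F, G) = F²/9 + 2*G/3 (w(F, G) = (F*F + 6*G)/9 = (F² + 6*G)/9 = F²/9 + 2*G/3)
f = 0 (f = 0*(-3) = 0)
L(l) = 0
-479*(8 - 11)/(w(5, -5) + L(0)) = -479*(8 - 11)/(((⅑)*5² + (⅔)*(-5)) + 0) = -(-1437)/(((⅑)*25 - 10/3) + 0) = -(-1437)/((25/9 - 10/3) + 0) = -(-1437)/(-5/9 + 0) = -(-1437)/(-5/9) = -(-1437)*(-9)/5 = -479*27/5 = -12933/5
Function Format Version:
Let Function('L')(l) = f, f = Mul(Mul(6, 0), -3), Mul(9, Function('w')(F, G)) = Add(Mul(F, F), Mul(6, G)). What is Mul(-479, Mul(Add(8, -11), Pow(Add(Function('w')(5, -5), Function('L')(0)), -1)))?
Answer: Rational(-12933, 5) ≈ -2586.6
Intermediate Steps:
Function('w')(F, G) = Add(Mul(Rational(1, 9), Pow(F, 2)), Mul(Rational(2, 3), G)) (Function('w')(F, G) = Mul(Rational(1, 9), Add(Mul(F, F), Mul(6, G))) = Mul(Rational(1, 9), Add(Pow(F, 2), Mul(6, G))) = Add(Mul(Rational(1, 9), Pow(F, 2)), Mul(Rational(2, 3), G)))
f = 0 (f = Mul(0, -3) = 0)
Function('L')(l) = 0
Mul(-479, Mul(Add(8, -11), Pow(Add(Function('w')(5, -5), Function('L')(0)), -1))) = Mul(-479, Mul(Add(8, -11), Pow(Add(Add(Mul(Rational(1, 9), Pow(5, 2)), Mul(Rational(2, 3), -5)), 0), -1))) = Mul(-479, Mul(-3, Pow(Add(Add(Mul(Rational(1, 9), 25), Rational(-10, 3)), 0), -1))) = Mul(-479, Mul(-3, Pow(Add(Add(Rational(25, 9), Rational(-10, 3)), 0), -1))) = Mul(-479, Mul(-3, Pow(Add(Rational(-5, 9), 0), -1))) = Mul(-479, Mul(-3, Pow(Rational(-5, 9), -1))) = Mul(-479, Mul(-3, Rational(-9, 5))) = Mul(-479, Rational(27, 5)) = Rational(-12933, 5)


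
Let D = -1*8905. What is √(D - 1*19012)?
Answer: I*√27917 ≈ 167.08*I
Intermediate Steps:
D = -8905
√(D - 1*19012) = √(-8905 - 1*19012) = √(-8905 - 19012) = √(-27917) = I*√27917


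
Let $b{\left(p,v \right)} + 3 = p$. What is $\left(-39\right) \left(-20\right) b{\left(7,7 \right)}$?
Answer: $3120$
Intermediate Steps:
$b{\left(p,v \right)} = -3 + p$
$\left(-39\right) \left(-20\right) b{\left(7,7 \right)} = \left(-39\right) \left(-20\right) \left(-3 + 7\right) = 780 \cdot 4 = 3120$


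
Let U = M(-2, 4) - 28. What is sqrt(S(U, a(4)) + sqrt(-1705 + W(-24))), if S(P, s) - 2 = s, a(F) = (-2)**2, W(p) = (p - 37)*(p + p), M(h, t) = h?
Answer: sqrt(6 + sqrt(1223)) ≈ 6.4009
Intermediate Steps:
W(p) = 2*p*(-37 + p) (W(p) = (-37 + p)*(2*p) = 2*p*(-37 + p))
a(F) = 4
U = -30 (U = -2 - 28 = -30)
S(P, s) = 2 + s
sqrt(S(U, a(4)) + sqrt(-1705 + W(-24))) = sqrt((2 + 4) + sqrt(-1705 + 2*(-24)*(-37 - 24))) = sqrt(6 + sqrt(-1705 + 2*(-24)*(-61))) = sqrt(6 + sqrt(-1705 + 2928)) = sqrt(6 + sqrt(1223))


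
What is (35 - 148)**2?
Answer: 12769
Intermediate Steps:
(35 - 148)**2 = (-113)**2 = 12769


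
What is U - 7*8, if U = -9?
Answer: -65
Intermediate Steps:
U - 7*8 = -9 - 7*8 = -9 - 56 = -65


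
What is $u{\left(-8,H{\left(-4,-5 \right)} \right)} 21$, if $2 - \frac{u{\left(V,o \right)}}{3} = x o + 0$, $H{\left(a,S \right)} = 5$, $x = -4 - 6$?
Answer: $3276$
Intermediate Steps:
$x = -10$ ($x = -4 - 6 = -10$)
$u{\left(V,o \right)} = 6 + 30 o$ ($u{\left(V,o \right)} = 6 - 3 \left(- 10 o + 0\right) = 6 - 3 \left(- 10 o\right) = 6 + 30 o$)
$u{\left(-8,H{\left(-4,-5 \right)} \right)} 21 = \left(6 + 30 \cdot 5\right) 21 = \left(6 + 150\right) 21 = 156 \cdot 21 = 3276$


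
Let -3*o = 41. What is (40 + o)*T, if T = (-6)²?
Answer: 948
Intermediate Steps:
o = -41/3 (o = -⅓*41 = -41/3 ≈ -13.667)
T = 36
(40 + o)*T = (40 - 41/3)*36 = (79/3)*36 = 948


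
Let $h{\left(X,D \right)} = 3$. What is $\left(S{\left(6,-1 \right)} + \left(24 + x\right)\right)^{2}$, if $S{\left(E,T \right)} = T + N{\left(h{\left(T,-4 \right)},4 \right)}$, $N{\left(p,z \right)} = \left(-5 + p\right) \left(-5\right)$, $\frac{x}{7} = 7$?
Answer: $6724$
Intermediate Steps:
$x = 49$ ($x = 7 \cdot 7 = 49$)
$N{\left(p,z \right)} = 25 - 5 p$
$S{\left(E,T \right)} = 10 + T$ ($S{\left(E,T \right)} = T + \left(25 - 15\right) = T + 10 = 10 + T$)
$\left(S{\left(6,-1 \right)} + \left(24 + x\right)\right)^{2} = \left(\left(10 - 1\right) + \left(24 + 49\right)\right)^{2} = \left(9 + 73\right)^{2} = 82^{2} = 6724$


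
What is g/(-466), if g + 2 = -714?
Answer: 358/233 ≈ 1.5365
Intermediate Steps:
g = -716 (g = -2 - 714 = -716)
g/(-466) = -716/(-466) = -716*(-1/466) = 358/233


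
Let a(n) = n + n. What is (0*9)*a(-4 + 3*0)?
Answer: 0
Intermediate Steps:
a(n) = 2*n
(0*9)*a(-4 + 3*0) = (0*9)*(2*(-4 + 3*0)) = 0*(2*(-4 + 0)) = 0*(2*(-4)) = 0*(-8) = 0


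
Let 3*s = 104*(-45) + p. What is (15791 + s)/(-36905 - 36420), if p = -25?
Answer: -42668/219975 ≈ -0.19397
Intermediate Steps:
s = -4705/3 (s = (104*(-45) - 25)/3 = (-4680 - 25)/3 = (⅓)*(-4705) = -4705/3 ≈ -1568.3)
(15791 + s)/(-36905 - 36420) = (15791 - 4705/3)/(-36905 - 36420) = (42668/3)/(-73325) = (42668/3)*(-1/73325) = -42668/219975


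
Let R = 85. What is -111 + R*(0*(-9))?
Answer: -111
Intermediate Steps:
-111 + R*(0*(-9)) = -111 + 85*(0*(-9)) = -111 + 85*0 = -111 + 0 = -111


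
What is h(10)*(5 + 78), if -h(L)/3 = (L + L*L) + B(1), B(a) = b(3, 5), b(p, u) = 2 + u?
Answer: -29133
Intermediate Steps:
B(a) = 7 (B(a) = 2 + 5 = 7)
h(L) = -21 - 3*L - 3*L² (h(L) = -3*((L + L*L) + 7) = -3*((L + L²) + 7) = -3*(7 + L + L²) = -21 - 3*L - 3*L²)
h(10)*(5 + 78) = (-21 - 3*10 - 3*10²)*(5 + 78) = (-21 - 30 - 3*100)*83 = (-21 - 30 - 300)*83 = -351*83 = -29133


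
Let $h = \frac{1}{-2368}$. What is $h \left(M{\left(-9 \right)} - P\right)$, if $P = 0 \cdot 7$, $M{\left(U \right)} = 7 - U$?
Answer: $- \frac{1}{148} \approx -0.0067568$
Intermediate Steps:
$h = - \frac{1}{2368} \approx -0.0004223$
$P = 0$
$h \left(M{\left(-9 \right)} - P\right) = - \frac{\left(7 - -9\right) - 0}{2368} = - \frac{\left(7 + 9\right) + 0}{2368} = - \frac{16 + 0}{2368} = \left(- \frac{1}{2368}\right) 16 = - \frac{1}{148}$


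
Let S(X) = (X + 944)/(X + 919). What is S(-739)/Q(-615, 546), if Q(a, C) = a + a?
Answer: -1/1080 ≈ -0.00092593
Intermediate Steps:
Q(a, C) = 2*a
S(X) = (944 + X)/(919 + X)
S(-739)/Q(-615, 546) = ((944 - 739)/(919 - 739))/((2*(-615))) = (205/180)/(-1230) = ((1/180)*205)*(-1/1230) = (41/36)*(-1/1230) = -1/1080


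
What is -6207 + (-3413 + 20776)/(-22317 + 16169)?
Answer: -38177999/6148 ≈ -6209.8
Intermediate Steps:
-6207 + (-3413 + 20776)/(-22317 + 16169) = -6207 + 17363/(-6148) = -6207 + 17363*(-1/6148) = -6207 - 17363/6148 = -38177999/6148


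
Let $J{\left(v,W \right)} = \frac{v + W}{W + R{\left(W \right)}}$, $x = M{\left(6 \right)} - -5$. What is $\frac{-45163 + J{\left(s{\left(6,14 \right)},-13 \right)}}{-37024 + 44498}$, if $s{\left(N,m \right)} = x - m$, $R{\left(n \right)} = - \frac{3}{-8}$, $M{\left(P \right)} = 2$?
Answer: $- \frac{4561303}{754874} \approx -6.0425$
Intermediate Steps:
$R{\left(n \right)} = \frac{3}{8}$ ($R{\left(n \right)} = \left(-3\right) \left(- \frac{1}{8}\right) = \frac{3}{8}$)
$x = 7$ ($x = 2 - -5 = 2 + 5 = 7$)
$s{\left(N,m \right)} = 7 - m$
$J{\left(v,W \right)} = \frac{W + v}{\frac{3}{8} + W}$ ($J{\left(v,W \right)} = \frac{v + W}{W + \frac{3}{8}} = \frac{W + v}{\frac{3}{8} + W}$)
$\frac{-45163 + J{\left(s{\left(6,14 \right)},-13 \right)}}{-37024 + 44498} = \frac{-45163 + \frac{8 \left(-13 + \left(7 - 14\right)\right)}{3 + 8 \left(-13\right)}}{-37024 + 44498} = \frac{-45163 + \frac{8 \left(-13 + \left(7 - 14\right)\right)}{3 - 104}}{7474} = \left(-45163 + \frac{8 \left(-13 - 7\right)}{-101}\right) \frac{1}{7474} = \left(-45163 + 8 \left(- \frac{1}{101}\right) \left(-20\right)\right) \frac{1}{7474} = \left(-45163 + \frac{160}{101}\right) \frac{1}{7474} = \left(- \frac{4561303}{101}\right) \frac{1}{7474} = - \frac{4561303}{754874}$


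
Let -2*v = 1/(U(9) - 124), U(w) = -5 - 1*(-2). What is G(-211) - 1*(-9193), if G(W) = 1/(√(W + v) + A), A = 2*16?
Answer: 2883751105/313689 - I*√13612622/313689 ≈ 9193.0 - 0.011762*I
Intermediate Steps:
U(w) = -3 (U(w) = -5 + 2 = -3)
v = 1/254 (v = -1/(2*(-3 - 124)) = -½/(-127) = -½*(-1/127) = 1/254 ≈ 0.0039370)
A = 32
G(W) = 1/(32 + √(1/254 + W)) (G(W) = 1/(√(W + 1/254) + 32) = 1/(√(1/254 + W) + 32) = 1/(32 + √(1/254 + W)))
G(-211) - 1*(-9193) = 254/(8128 + √254*√(1 + 254*(-211))) - 1*(-9193) = 254/(8128 + √254*√(1 - 53594)) + 9193 = 254/(8128 + √254*√(-53593)) + 9193 = 254/(8128 + √254*(I*√53593)) + 9193 = 254/(8128 + I*√13612622) + 9193 = 9193 + 254/(8128 + I*√13612622)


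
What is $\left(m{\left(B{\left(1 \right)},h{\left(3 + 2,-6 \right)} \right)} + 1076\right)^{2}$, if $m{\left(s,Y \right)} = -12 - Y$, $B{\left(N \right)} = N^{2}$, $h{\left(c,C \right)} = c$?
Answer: $1121481$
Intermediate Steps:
$\left(m{\left(B{\left(1 \right)},h{\left(3 + 2,-6 \right)} \right)} + 1076\right)^{2} = \left(\left(-12 - \left(3 + 2\right)\right) + 1076\right)^{2} = \left(\left(-12 - 5\right) + 1076\right)^{2} = \left(-17 + 1076\right)^{2} = 1059^{2} = 1121481$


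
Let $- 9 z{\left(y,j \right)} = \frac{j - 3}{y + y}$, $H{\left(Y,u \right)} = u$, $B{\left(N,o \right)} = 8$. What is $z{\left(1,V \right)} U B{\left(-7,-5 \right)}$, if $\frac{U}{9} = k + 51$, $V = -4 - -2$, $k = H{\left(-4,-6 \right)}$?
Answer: $900$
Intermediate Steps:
$k = -6$
$V = -2$ ($V = -4 + 2 = -2$)
$z{\left(y,j \right)} = - \frac{-3 + j}{18 y}$ ($z{\left(y,j \right)} = - \frac{\left(j - 3\right) \frac{1}{y + y}}{9} = - \frac{\left(-3 + j\right) \frac{1}{2 y}}{9} = - \frac{\frac{1}{2} \frac{1}{y} \left(-3 + j\right)}{9} = - \frac{-3 + j}{18 y}$)
$U = 405$ ($U = 9 \left(-6 + 51\right) = 9 \cdot 45 = 405$)
$z{\left(1,V \right)} U B{\left(-7,-5 \right)} = \frac{3 - -2}{18 \cdot 1} \cdot 405 \cdot 8 = \frac{1}{18} \cdot 1 \left(3 + 2\right) 405 \cdot 8 = \frac{1}{18} \cdot 1 \cdot 5 \cdot 405 \cdot 8 = \frac{5}{18} \cdot 405 \cdot 8 = \frac{225}{2} \cdot 8 = 900$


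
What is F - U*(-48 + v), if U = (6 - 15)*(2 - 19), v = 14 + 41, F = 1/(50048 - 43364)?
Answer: -7158563/6684 ≈ -1071.0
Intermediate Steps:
F = 1/6684 ≈ 0.00014961
v = 55
U = 153 (U = -9*(-17) = 153)
F - U*(-48 + v) = 1/6684 - 153*(-48 + 55) = 1/6684 - 153*7 = 1/6684 - 1*1071 = 1/6684 - 1071 = -7158563/6684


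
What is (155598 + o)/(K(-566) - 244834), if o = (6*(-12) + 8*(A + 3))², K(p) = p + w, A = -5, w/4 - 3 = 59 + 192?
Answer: -81671/122192 ≈ -0.66838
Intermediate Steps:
w = 1016 (w = 12 + 4*(59 + 192) = 12 + 4*251 = 12 + 1004 = 1016)
K(p) = 1016 + p (K(p) = p + 1016 = 1016 + p)
o = 7744 (o = (6*(-12) + 8*(-5 + 3))² = (-72 + 8*(-2))² = (-72 - 16)² = (-88)² = 7744)
(155598 + o)/(K(-566) - 244834) = (155598 + 7744)/((1016 - 566) - 244834) = 163342/(450 - 244834) = 163342/(-244384) = 163342*(-1/244384) = -81671/122192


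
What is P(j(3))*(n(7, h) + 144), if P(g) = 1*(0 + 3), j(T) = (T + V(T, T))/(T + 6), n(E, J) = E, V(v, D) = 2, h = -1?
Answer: 453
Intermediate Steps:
j(T) = (2 + T)/(6 + T) (j(T) = (T + 2)/(T + 6) = (2 + T)/(6 + T))
P(g) = 3 (P(g) = 1*3 = 3)
P(j(3))*(n(7, h) + 144) = 3*(7 + 144) = 3*151 = 453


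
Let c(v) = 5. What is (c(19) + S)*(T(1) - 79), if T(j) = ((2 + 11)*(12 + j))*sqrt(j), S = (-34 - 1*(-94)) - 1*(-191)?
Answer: 23040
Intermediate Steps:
S = 251 (S = (-34 + 94) + 191 = 60 + 191 = 251)
T(j) = sqrt(j)*(156 + 13*j) (T(j) = (13*(12 + j))*sqrt(j) = (156 + 13*j)*sqrt(j) = sqrt(j)*(156 + 13*j))
(c(19) + S)*(T(1) - 79) = (5 + 251)*(13*sqrt(1)*(12 + 1) - 79) = 256*(13*1*13 - 79) = 256*(169 - 79) = 256*90 = 23040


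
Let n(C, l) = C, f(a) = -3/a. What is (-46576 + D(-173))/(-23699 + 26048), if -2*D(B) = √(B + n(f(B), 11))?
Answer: -46576/2349 - I*√5177198/812754 ≈ -19.828 - 0.0027996*I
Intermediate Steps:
D(B) = -√(B - 3/B)/2
(-46576 + D(-173))/(-23699 + 26048) = (-46576 - √(-173 - 3/(-173))/2)/(-23699 + 26048) = (-46576 - √(-173 - 3*(-1/173))/2)/2349 = (-46576 - √(-173 + 3/173)/2)*(1/2349) = (-46576 - I*√5177198/346)*(1/2349) = -46576/2349 - I*√5177198/812754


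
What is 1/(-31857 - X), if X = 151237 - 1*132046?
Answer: -1/51048 ≈ -1.9589e-5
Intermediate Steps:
X = 19191 (X = 151237 - 132046 = 19191)
1/(-31857 - X) = 1/(-31857 - 1*19191) = 1/(-31857 - 19191) = 1/(-51048) = -1/51048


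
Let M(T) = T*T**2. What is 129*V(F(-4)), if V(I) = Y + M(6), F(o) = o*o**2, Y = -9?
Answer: 26703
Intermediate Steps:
F(o) = o**3
M(T) = T**3
V(I) = 207 (V(I) = -9 + 6**3 = -9 + 216 = 207)
129*V(F(-4)) = 129*207 = 26703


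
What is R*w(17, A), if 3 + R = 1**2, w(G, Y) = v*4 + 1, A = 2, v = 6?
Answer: -50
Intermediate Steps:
w(G, Y) = 25 (w(G, Y) = 6*4 + 1 = 24 + 1 = 25)
R = -2 (R = -3 + 1**2 = -3 + 1 = -2)
R*w(17, A) = -2*25 = -50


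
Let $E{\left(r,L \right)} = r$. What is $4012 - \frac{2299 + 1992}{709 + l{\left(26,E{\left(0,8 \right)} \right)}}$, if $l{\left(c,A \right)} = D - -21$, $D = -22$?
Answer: $\frac{2836205}{708} \approx 4005.9$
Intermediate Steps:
$l{\left(c,A \right)} = -1$ ($l{\left(c,A \right)} = -22 - -21 = -22 + 21 = -1$)
$4012 - \frac{2299 + 1992}{709 + l{\left(26,E{\left(0,8 \right)} \right)}} = 4012 - \frac{2299 + 1992}{709 - 1} = 4012 - \frac{4291}{708} = \frac{2836205}{708}$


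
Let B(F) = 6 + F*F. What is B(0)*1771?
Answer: 10626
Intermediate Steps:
B(F) = 6 + F²
B(0)*1771 = (6 + 0²)*1771 = (6 + 0)*1771 = 6*1771 = 10626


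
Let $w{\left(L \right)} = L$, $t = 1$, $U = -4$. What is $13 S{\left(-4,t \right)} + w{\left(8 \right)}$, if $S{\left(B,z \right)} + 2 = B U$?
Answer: $190$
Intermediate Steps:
$S{\left(B,z \right)} = -2 - 4 B$ ($S{\left(B,z \right)} = -2 + B \left(-4\right) = -2 - 4 B$)
$13 S{\left(-4,t \right)} + w{\left(8 \right)} = 13 \left(-2 - -16\right) + 8 = 13 \left(-2 + 16\right) + 8 = 13 \cdot 14 + 8 = 182 + 8 = 190$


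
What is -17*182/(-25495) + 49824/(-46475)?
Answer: -225293846/236976025 ≈ -0.95070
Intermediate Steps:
-17*182/(-25495) + 49824/(-46475) = -3094*(-1/25495) + 49824*(-1/46475) = 3094/25495 - 49824/46475 = -225293846/236976025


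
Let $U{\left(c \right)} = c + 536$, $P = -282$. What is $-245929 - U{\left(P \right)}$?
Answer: $-246183$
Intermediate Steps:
$U{\left(c \right)} = 536 + c$
$-245929 - U{\left(P \right)} = -245929 - \left(536 - 282\right) = -245929 - 254 = -246183$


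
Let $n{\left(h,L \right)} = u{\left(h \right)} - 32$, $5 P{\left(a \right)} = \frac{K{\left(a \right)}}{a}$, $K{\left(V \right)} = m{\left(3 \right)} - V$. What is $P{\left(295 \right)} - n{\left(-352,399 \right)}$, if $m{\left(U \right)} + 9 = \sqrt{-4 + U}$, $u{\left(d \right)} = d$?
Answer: $\frac{566096}{1475} + \frac{i}{1475} \approx 383.79 + 0.00067797 i$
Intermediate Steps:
$m{\left(U \right)} = -9 + \sqrt{-4 + U}$
$K{\left(V \right)} = -9 + i - V$ ($K{\left(V \right)} = \left(-9 + \sqrt{-4 + 3}\right) - V = \left(-9 + \sqrt{-1}\right) - V = \left(-9 + i\right) - V = -9 + i - V$)
$P{\left(a \right)} = \frac{-9 + i - a}{5 a}$ ($P{\left(a \right)} = \frac{\left(-9 + i - a\right) \frac{1}{a}}{5} = \frac{\frac{1}{a} \left(-9 + i - a\right)}{5} = \frac{-9 + i - a}{5 a}$)
$n{\left(h,L \right)} = -32 + h$ ($n{\left(h,L \right)} = h - 32 = -32 + h$)
$P{\left(295 \right)} - n{\left(-352,399 \right)} = \frac{-9 + i - 295}{5 \cdot 295} - \left(-32 - 352\right) = \frac{1}{5} \cdot \frac{1}{295} \left(-9 + i - 295\right) - -384 = \frac{1}{5} \cdot \frac{1}{295} \left(-304 + i\right) + 384 = \left(- \frac{304}{1475} + \frac{i}{1475}\right) + 384 = \frac{566096}{1475} + \frac{i}{1475}$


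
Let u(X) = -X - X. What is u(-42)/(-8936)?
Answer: -21/2234 ≈ -0.0094002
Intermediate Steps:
u(X) = -2*X
u(-42)/(-8936) = -2*(-42)/(-8936) = 84*(-1/8936) = -21/2234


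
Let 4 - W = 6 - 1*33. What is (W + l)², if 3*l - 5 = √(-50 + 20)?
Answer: (98 + I*√30)²/9 ≈ 1063.8 + 119.28*I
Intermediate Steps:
W = 31 (W = 4 - (6 - 1*33) = 4 - (6 - 33) = 4 - 1*(-27) = 4 + 27 = 31)
l = 5/3 + I*√30/3 (l = 5/3 + √(-50 + 20)/3 = 5/3 + √(-30)/3 = 5/3 + (I*√30)/3 = 5/3 + I*√30/3 ≈ 1.6667 + 1.8257*I)
(W + l)² = (31 + (5/3 + I*√30/3))² = (98/3 + I*√30/3)²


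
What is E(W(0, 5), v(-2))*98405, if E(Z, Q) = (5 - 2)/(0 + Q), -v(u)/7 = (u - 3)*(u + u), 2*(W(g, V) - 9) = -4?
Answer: -59043/28 ≈ -2108.7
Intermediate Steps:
W(g, V) = 7 (W(g, V) = 9 + (1/2)*(-4) = 9 - 2 = 7)
v(u) = -14*u*(-3 + u) (v(u) = -7*(u - 3)*(u + u) = -7*(-3 + u)*2*u = -14*u*(-3 + u))
E(Z, Q) = 3/Q
E(W(0, 5), v(-2))*98405 = (3/((14*(-2)*(3 - 1*(-2)))))*98405 = (3/((14*(-2)*(3 + 2))))*98405 = (3/((14*(-2)*5)))*98405 = (3/(-140))*98405 = (3*(-1/140))*98405 = -3/140*98405 = -59043/28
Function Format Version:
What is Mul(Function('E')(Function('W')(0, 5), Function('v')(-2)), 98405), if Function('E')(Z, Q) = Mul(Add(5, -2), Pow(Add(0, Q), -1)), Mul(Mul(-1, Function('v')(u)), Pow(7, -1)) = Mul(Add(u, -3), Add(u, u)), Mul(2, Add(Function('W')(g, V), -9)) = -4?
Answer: Rational(-59043, 28) ≈ -2108.7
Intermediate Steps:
Function('W')(g, V) = 7 (Function('W')(g, V) = Add(9, Mul(Rational(1, 2), -4)) = Add(9, -2) = 7)
Function('v')(u) = Mul(-14, u, Add(-3, u)) (Function('v')(u) = Mul(-7, Mul(Add(u, -3), Add(u, u))) = Mul(-7, Mul(Add(-3, u), Mul(2, u))) = Mul(-7, Mul(2, u, Add(-3, u))) = Mul(-14, u, Add(-3, u)))
Function('E')(Z, Q) = Mul(3, Pow(Q, -1))
Mul(Function('E')(Function('W')(0, 5), Function('v')(-2)), 98405) = Mul(Mul(3, Pow(Mul(14, -2, Add(3, Mul(-1, -2))), -1)), 98405) = Mul(Mul(3, Pow(Mul(14, -2, Add(3, 2)), -1)), 98405) = Mul(Mul(3, Pow(Mul(14, -2, 5), -1)), 98405) = Mul(Mul(3, Pow(-140, -1)), 98405) = Mul(Mul(3, Rational(-1, 140)), 98405) = Mul(Rational(-3, 140), 98405) = Rational(-59043, 28)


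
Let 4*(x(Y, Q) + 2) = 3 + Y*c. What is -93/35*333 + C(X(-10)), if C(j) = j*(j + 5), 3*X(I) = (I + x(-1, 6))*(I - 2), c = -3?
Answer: 38121/35 ≈ 1089.2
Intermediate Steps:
x(Y, Q) = -5/4 - 3*Y/4 (x(Y, Q) = -2 + (3 + Y*(-3))/4 = -2 + (3 - 3*Y)/4 = -2 + (¾ - 3*Y/4) = -5/4 - 3*Y/4)
X(I) = (-2 + I)*(-½ + I)/3 (X(I) = ((I + (-5/4 - ¾*(-1)))*(I - 2))/3 = ((I + (-5/4 + ¾))*(-2 + I))/3 = ((I - ½)*(-2 + I))/3 = ((-½ + I)*(-2 + I))/3 = ((-2 + I)*(-½ + I))/3 = (-2 + I)*(-½ + I)/3)
C(j) = j*(5 + j)
-93/35*333 + C(X(-10)) = -93/35*333 + (⅓ - ⅚*(-10) + (⅓)*(-10)²)*(5 + (⅓ - ⅚*(-10) + (⅓)*(-10)²)) = -93*1/35*333 + (⅓ + 25/3 + (⅓)*100)*(5 + (⅓ + 25/3 + (⅓)*100)) = -93/35*333 + (⅓ + 25/3 + 100/3)*(5 + (⅓ + 25/3 + 100/3)) = -30969/35 + 42*(5 + 42) = -30969/35 + 42*47 = -30969/35 + 1974 = 38121/35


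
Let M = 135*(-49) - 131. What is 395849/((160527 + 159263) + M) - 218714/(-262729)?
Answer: 172468117337/82245737076 ≈ 2.0970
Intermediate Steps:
M = -6746 (M = -6615 - 131 = -6746)
395849/((160527 + 159263) + M) - 218714/(-262729) = 395849/((160527 + 159263) - 6746) - 218714/(-262729) = 395849/(319790 - 6746) - 218714*(-1/262729) = 395849/313044 + 218714/262729 = 172468117337/82245737076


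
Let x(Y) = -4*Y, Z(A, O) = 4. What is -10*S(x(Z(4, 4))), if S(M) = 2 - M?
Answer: -180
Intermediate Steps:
-10*S(x(Z(4, 4))) = -10*(2 - (-4)*4) = -10*(2 - 1*(-16)) = -10*(2 + 16) = -10*18 = -180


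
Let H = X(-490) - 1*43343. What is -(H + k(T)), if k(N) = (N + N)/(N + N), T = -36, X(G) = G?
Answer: 43832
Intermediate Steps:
H = -43833 (H = -490 - 1*43343 = -490 - 43343 = -43833)
k(N) = 1 (k(N) = (2*N)/((2*N)) = (2*N)*(1/(2*N)) = 1)
-(H + k(T)) = -(-43833 + 1) = -1*(-43832) = 43832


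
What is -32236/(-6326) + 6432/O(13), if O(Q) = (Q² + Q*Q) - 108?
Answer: 12025778/363745 ≈ 33.061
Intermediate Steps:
O(Q) = -108 + 2*Q² (O(Q) = (Q² + Q²) - 108 = 2*Q² - 108 = -108 + 2*Q²)
-32236/(-6326) + 6432/O(13) = -32236/(-6326) + 6432/(-108 + 2*13²) = -32236*(-1/6326) + 6432/(-108 + 2*169) = 16118/3163 + 6432/(-108 + 338) = 16118/3163 + 6432/230 = 16118/3163 + 6432*(1/230) = 16118/3163 + 3216/115 = 12025778/363745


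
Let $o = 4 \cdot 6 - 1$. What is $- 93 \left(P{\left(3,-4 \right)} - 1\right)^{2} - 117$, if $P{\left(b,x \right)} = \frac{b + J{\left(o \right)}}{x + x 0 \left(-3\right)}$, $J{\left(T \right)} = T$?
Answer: $- \frac{21393}{4} \approx -5348.3$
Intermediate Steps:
$o = 23$ ($o = 24 - 1 = 23$)
$P{\left(b,x \right)} = \frac{23 + b}{x}$ ($P{\left(b,x \right)} = \frac{b + 23}{x + x 0 \left(-3\right)} = \frac{23 + b}{x + 0 \left(-3\right)} = \frac{23 + b}{x + 0} = \frac{23 + b}{x}$)
$- 93 \left(P{\left(3,-4 \right)} - 1\right)^{2} - 117 = - 93 \left(\frac{23 + 3}{-4} - 1\right)^{2} - 117 = - 93 \left(\left(- \frac{1}{4}\right) 26 - 1\right)^{2} - 117 = - 93 \left(- \frac{13}{2} - 1\right)^{2} - 117 = - 93 \left(- \frac{15}{2}\right)^{2} - 117 = \left(-93\right) \frac{225}{4} - 117 = - \frac{20925}{4} - 117 = - \frac{21393}{4}$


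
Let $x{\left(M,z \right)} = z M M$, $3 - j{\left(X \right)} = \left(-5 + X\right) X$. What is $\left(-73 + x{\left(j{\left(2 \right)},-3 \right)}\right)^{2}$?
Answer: $99856$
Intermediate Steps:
$j{\left(X \right)} = 3 - X \left(-5 + X\right)$ ($j{\left(X \right)} = 3 - \left(-5 + X\right) X = 3 - X \left(-5 + X\right)$)
$x{\left(M,z \right)} = z M^{2}$ ($x{\left(M,z \right)} = M z M = z M^{2}$)
$\left(-73 + x{\left(j{\left(2 \right)},-3 \right)}\right)^{2} = \left(-73 - 3 \left(3 - 2^{2} + 5 \cdot 2\right)^{2}\right)^{2} = \left(-73 - 3 \left(3 - 4 + 10\right)^{2}\right)^{2} = \left(-73 - 3 \cdot 9^{2}\right)^{2} = \left(-73 - 243\right)^{2} = \left(-316\right)^{2} = 99856$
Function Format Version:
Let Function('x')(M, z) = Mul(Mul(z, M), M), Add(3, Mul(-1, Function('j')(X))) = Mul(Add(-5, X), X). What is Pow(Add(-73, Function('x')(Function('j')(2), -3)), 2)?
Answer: 99856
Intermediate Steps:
Function('j')(X) = Add(3, Mul(-1, X, Add(-5, X))) (Function('j')(X) = Add(3, Mul(-1, Mul(Add(-5, X), X))) = Add(3, Mul(-1, Mul(X, Add(-5, X)))) = Add(3, Mul(-1, X, Add(-5, X))))
Function('x')(M, z) = Mul(z, Pow(M, 2)) (Function('x')(M, z) = Mul(Mul(M, z), M) = Mul(z, Pow(M, 2)))
Pow(Add(-73, Function('x')(Function('j')(2), -3)), 2) = Pow(Add(-73, Mul(-3, Pow(Add(3, Mul(-1, Pow(2, 2)), Mul(5, 2)), 2))), 2) = Pow(Add(-73, Mul(-3, Pow(Add(3, Mul(-1, 4), 10), 2))), 2) = Pow(Add(-73, Mul(-3, Pow(Add(3, -4, 10), 2))), 2) = Pow(Add(-73, Mul(-3, Pow(9, 2))), 2) = Pow(Add(-73, Mul(-3, 81)), 2) = Pow(Add(-73, -243), 2) = Pow(-316, 2) = 99856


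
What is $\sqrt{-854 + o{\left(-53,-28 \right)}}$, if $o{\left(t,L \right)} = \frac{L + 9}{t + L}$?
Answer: $\frac{i \sqrt{69155}}{9} \approx 29.219 i$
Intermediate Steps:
$o{\left(t,L \right)} = \frac{9 + L}{L + t}$
$\sqrt{-854 + o{\left(-53,-28 \right)}} = \sqrt{-854 + \frac{9 - 28}{-28 - 53}} = \sqrt{-854 + \frac{1}{-81} \left(-19\right)} = \sqrt{-854 - - \frac{19}{81}} = \sqrt{-854 + \frac{19}{81}} = \sqrt{- \frac{69155}{81}} = \frac{i \sqrt{69155}}{9}$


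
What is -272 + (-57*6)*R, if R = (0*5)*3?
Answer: -272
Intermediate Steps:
R = 0 (R = 0*3 = 0)
-272 + (-57*6)*R = -272 - 57*6*0 = -272 - 342*0 = -272 + 0 = -272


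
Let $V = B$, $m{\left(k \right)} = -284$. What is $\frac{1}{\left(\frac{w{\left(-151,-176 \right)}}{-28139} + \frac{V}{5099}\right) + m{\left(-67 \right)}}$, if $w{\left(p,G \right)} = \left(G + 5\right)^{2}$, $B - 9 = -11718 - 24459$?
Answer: $- \frac{7551619}{2206071965} \approx -0.0034231$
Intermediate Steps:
$B = -36168$ ($B = 9 - 36177 = -36168$)
$w{\left(p,G \right)} = \left(5 + G\right)^{2}$
$V = -36168$
$\frac{1}{\left(\frac{w{\left(-151,-176 \right)}}{-28139} + \frac{V}{5099}\right) + m{\left(-67 \right)}} = \frac{1}{\left(\frac{\left(5 - 176\right)^{2}}{-28139} - \frac{36168}{5099}\right) - 284} = \frac{1}{\left(\left(-171\right)^{2} \left(- \frac{1}{28139}\right) - \frac{36168}{5099}\right) - 284} = \frac{1}{\left(29241 \left(- \frac{1}{28139}\right) - \frac{36168}{5099}\right) - 284} = \frac{1}{\left(- \frac{1539}{1481} - \frac{36168}{5099}\right) - 284} = \frac{1}{- \frac{61412169}{7551619} - 284} = \frac{1}{- \frac{2206071965}{7551619}} = - \frac{7551619}{2206071965}$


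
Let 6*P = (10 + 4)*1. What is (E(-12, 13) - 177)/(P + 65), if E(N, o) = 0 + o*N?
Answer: -999/202 ≈ -4.9455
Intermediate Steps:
P = 7/3 (P = ((10 + 4)*1)/6 = (14*1)/6 = (⅙)*14 = 7/3 ≈ 2.3333)
E(N, o) = N*o (E(N, o) = 0 + N*o = N*o)
(E(-12, 13) - 177)/(P + 65) = (-12*13 - 177)/(7/3 + 65) = (-156 - 177)/(202/3) = -333*3/202 = -999/202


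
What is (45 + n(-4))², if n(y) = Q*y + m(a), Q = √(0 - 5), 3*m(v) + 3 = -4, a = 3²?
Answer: 15664/9 - 1024*I*√5/3 ≈ 1740.4 - 763.24*I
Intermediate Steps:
a = 9
m(v) = -7/3 (m(v) = -1 + (⅓)*(-4) = -1 - 4/3 = -7/3)
Q = I*√5 (Q = √(-5) = I*√5 ≈ 2.2361*I)
n(y) = -7/3 + I*y*√5 (n(y) = (I*√5)*y - 7/3 = I*y*√5 - 7/3 = -7/3 + I*y*√5)
(45 + n(-4))² = (45 + (-7/3 + I*(-4)*√5))² = (45 + (-7/3 - 4*I*√5))² = (128/3 - 4*I*√5)²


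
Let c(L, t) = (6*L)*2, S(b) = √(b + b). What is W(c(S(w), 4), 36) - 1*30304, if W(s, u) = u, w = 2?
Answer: -30268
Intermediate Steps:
S(b) = √2*√b (S(b) = √(2*b) = √2*√b)
c(L, t) = 12*L
W(c(S(w), 4), 36) - 1*30304 = 36 - 1*30304 = 36 - 30304 = -30268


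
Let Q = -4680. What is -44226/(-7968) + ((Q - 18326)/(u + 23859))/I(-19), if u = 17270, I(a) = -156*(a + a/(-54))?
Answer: 3968554412313/715021413392 ≈ 5.5503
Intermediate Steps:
I(a) = -1378*a/9 (I(a) = -156*(a + a*(-1/54)) = -156*(a - a/54) = -1378*a/9)
-44226/(-7968) + ((Q - 18326)/(u + 23859))/I(-19) = -44226/(-7968) + ((-4680 - 18326)/(17270 + 23859))/((-1378/9*(-19))) = -44226*(-1/7968) + (-23006/41129)/(26182/9) = 7371/1328 - 23006*1/41129*(9/26182) = 7371/1328 - 23006/41129*9/26182 = 7371/1328 - 103527/538419739 = 3968554412313/715021413392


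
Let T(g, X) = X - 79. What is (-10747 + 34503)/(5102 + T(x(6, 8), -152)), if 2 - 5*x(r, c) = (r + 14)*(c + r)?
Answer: 23756/4871 ≈ 4.8770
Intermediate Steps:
x(r, c) = 2/5 - (14 + r)*(c + r)/5 (x(r, c) = 2/5 - (r + 14)*(c + r)/5 = 2/5 - (14 + r)*(c + r)/5)
T(g, X) = -79 + X
(-10747 + 34503)/(5102 + T(x(6, 8), -152)) = (-10747 + 34503)/(5102 + (-79 - 152)) = 23756/(5102 - 231) = 23756/4871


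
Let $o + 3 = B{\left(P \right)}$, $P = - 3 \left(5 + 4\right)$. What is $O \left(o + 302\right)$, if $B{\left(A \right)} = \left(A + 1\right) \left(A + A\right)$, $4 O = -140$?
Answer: $-59605$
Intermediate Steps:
$O = -35$ ($O = \frac{1}{4} \left(-140\right) = -35$)
$P = -27$ ($P = \left(-3\right) 9 = -27$)
$B{\left(A \right)} = 2 A \left(1 + A\right)$ ($B{\left(A \right)} = \left(1 + A\right) 2 A = 2 A \left(1 + A\right)$)
$o = 1401$ ($o = -3 + 2 \left(-27\right) \left(1 - 27\right) = -3 + 2 \left(-27\right) \left(-26\right) = -3 + 1404 = 1401$)
$O \left(o + 302\right) = - 35 \left(1401 + 302\right) = \left(-35\right) 1703 = -59605$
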